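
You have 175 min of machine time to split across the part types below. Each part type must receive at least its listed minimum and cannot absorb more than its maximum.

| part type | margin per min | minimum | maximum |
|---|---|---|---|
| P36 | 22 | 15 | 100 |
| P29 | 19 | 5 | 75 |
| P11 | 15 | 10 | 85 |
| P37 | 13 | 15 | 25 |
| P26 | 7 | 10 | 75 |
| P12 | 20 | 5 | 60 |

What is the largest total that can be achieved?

Meeting every minimum uses 15+5+10+15+10+5 = 60 min, leaving 115.
Rank by margin per min: P36 22 > P12 20 > P29 19 > P11 15 > P37 13 > P26 7.
P36: +85 to 100 (cap) ; 30 left.
P12: +30 (room for 55) → 35. Pool exhausted.
Total = 22×100 + 19×5 + 15×10 + 13×15 + 7×10 + 20×35 = 3410.

3410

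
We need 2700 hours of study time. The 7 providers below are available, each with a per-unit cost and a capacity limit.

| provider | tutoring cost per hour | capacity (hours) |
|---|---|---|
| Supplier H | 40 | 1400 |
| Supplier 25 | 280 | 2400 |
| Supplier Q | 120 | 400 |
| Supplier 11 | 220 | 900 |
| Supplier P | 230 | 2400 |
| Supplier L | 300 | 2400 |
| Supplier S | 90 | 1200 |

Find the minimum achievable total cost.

176000

Fill from the cheapest provider first.
Take 1400 from Supplier H at 40 — need 1300 more.
Supplier S (90): use full 1200 — 100 hours to go.
Supplier Q at 120: take 100 of its 400 — requirement met.
Supplier 11, Supplier P, Supplier 25, Supplier L: unused.
Cost = 1400×40 + 1200×90 + 100×120 = 176000.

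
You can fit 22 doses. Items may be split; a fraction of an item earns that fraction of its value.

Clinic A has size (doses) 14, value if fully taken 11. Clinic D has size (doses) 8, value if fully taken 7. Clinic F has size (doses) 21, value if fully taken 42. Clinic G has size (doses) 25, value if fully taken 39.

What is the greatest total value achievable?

43.56

Sort by value density: Clinic F 42/21≈2, Clinic G 39/25≈1.56, Clinic D 7/8≈0.875, Clinic A 11/14≈0.786.
Take all of Clinic F (21 doses, value 42) — 1 doses left.
Only 1 doses remain; take 1/25 of Clinic G for value 39×1/25 = 1.56.
Total value = 43.56.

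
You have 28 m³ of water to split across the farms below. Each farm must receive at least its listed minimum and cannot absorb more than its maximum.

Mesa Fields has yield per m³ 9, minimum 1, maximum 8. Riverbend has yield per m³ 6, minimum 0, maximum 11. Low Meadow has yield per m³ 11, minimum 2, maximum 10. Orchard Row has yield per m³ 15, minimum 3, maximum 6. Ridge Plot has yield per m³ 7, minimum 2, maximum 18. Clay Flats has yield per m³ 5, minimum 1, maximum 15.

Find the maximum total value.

Meeting every minimum uses 1+0+2+3+2+1 = 9 m³, leaving 19.
Rank by yield per m³: Orchard Row 15 > Low Meadow 11 > Mesa Fields 9 > Ridge Plot 7 > Riverbend 6 > Clay Flats 5.
Orchard Row takes 3 more to reach its cap of 6 — 16 left.
Low Meadow takes 8 more to reach its cap of 10 — 8 left.
Mesa Fields: +7 to 8 (cap) — 1 left.
Only 1 left; Ridge Plot takes them to reach 3.
Total = 9×8 + 11×10 + 15×6 + 7×3 + 5×1 = 298.

298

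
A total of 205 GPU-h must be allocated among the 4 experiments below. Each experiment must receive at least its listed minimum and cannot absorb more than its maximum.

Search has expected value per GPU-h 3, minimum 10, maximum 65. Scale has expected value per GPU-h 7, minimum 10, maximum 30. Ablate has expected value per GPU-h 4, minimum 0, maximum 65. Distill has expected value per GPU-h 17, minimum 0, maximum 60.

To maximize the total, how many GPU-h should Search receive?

50

Meeting every minimum uses 10+10+0+0 = 20 GPU-h, leaving 185.
Highest expected value per GPU-h first: Distill 17 > Scale 7 > Ablate 4 > Search 3.
Distill: +60 to 60 (cap) ; 125 left.
Scale takes 20 more to reach its cap of 30 ; 105 left.
Give Ablate 65 more to hit its cap of 65 ; 40 left.
Search has room for 55 more but only 40 remain, so it gets 50.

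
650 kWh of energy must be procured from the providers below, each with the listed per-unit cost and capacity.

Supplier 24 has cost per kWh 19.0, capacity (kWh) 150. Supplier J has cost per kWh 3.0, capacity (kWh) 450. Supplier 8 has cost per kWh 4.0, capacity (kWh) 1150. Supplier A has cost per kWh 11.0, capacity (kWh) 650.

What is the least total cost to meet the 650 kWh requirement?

Use providers in increasing cost order.
Supplier J (3.0): use full 450 — 200 kWh to go.
Supplier 8 (4.0): take the remaining 200 — done.
Supplier A, Supplier 24: unused.
Cost = 450×3.0 + 200×4.0 = 2150.

2150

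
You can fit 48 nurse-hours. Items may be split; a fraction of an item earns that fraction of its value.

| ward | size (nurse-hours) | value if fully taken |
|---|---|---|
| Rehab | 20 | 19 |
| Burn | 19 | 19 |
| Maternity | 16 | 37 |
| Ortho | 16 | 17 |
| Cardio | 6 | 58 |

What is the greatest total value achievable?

Rank by value-to-size ratio: Cardio 58/6≈9.67, Maternity 37/16≈2.31, Ortho 17/16≈1.06, Burn 19/19≈1, Rehab 19/20≈0.95.
Cardio: take in full, 6 nurse-hours for value 58 → 42 left.
All 16 nurse-hours of Maternity fit (value 37) → 26 remain.
Ortho: take in full, 16 nurse-hours for value 17 → 10 left.
Fill the last 10 nurse-hours with part of Burn: 10/19 of it earns 10.
Total value = 122.

122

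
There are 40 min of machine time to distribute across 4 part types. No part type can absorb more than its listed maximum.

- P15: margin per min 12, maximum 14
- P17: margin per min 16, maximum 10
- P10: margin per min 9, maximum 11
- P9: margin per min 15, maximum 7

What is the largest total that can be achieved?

Rank by margin per min: P17 16 > P9 15 > P15 12 > P10 9.
Give P17 10 to hit its cap of 10 → 30 left.
P9: +7 to 7 (cap) → 23 left.
Give P15 14 to hit its cap of 14 → 9 left.
P10: +9 (room for 11) → 9. Pool exhausted.
Total = 12×14 + 16×10 + 9×9 + 15×7 = 514.

514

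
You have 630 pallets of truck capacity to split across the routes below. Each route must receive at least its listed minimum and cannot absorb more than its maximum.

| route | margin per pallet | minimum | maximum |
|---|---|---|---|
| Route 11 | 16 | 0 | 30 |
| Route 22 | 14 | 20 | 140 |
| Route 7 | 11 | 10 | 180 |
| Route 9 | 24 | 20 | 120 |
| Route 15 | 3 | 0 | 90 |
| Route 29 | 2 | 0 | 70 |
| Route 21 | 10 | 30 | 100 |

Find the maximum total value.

Meeting every minimum uses 0+20+10+20+0+0+30 = 80 pallets, leaving 550.
Highest margin per pallet first: Route 9 24 > Route 11 16 > Route 22 14 > Route 7 11 > Route 21 10 > Route 15 3 > Route 29 2.
Route 9 takes 100 more to reach its cap of 120 — 450 left.
Give Route 11 30 more to hit its cap of 30 — 420 left.
Route 22 takes 120 more to reach its cap of 140 — 300 left.
Route 7: +170 to 180 (cap) — 130 left.
Route 21: +70 to 100 (cap) — 60 left.
Only 60 left; Route 15 takes them to reach 60.
Total = 16×30 + 14×140 + 11×180 + 24×120 + 3×60 + 10×100 = 8480.

8480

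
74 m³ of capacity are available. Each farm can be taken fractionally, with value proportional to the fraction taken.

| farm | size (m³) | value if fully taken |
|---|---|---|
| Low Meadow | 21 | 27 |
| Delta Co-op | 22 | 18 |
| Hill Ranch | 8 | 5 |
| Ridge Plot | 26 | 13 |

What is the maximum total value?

61.5

Best value per unit of size first: Low Meadow 27/21≈1.29, Delta Co-op 18/22≈0.818, Hill Ranch 5/8≈0.625, Ridge Plot 13/26≈0.5.
All 21 m³ of Low Meadow fit (value 27) → 53 remain.
Take all of Delta Co-op (22 m³, value 18) → 31 m³ left.
All 8 m³ of Hill Ranch fit (value 5) → 23 remain.
23 m³ left: a 23/26 share of Ridge Plot gives 13×23/26 = 11.5.
Total value = 61.5.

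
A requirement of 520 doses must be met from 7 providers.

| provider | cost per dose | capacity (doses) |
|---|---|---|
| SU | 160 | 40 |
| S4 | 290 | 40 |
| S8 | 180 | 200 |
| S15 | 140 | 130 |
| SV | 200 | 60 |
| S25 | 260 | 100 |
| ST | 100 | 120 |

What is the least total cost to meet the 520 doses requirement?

78600

Use providers in increasing cost order.
ST (100): use full 120 — 400 doses to go.
Take 130 from S15 at 140 — need 270 more.
Take 40 from SU at 160 — need 230 more.
S8 (180): use full 200 — 30 doses to go.
SV at 200: take 30 of its 60 — requirement met.
S25, S4: unused.
Cost = 120×100 + 130×140 + 40×160 + 200×180 + 30×200 = 78600.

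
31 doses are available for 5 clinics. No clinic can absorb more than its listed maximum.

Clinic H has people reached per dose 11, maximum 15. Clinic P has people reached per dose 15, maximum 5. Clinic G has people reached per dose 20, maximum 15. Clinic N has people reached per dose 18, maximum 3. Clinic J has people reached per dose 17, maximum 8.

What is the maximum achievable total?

Highest people reached per dose first: Clinic G 20 > Clinic N 18 > Clinic J 17 > Clinic P 15 > Clinic H 11.
Clinic G: +15 to 15 (cap) → 16 left.
Clinic N: +3 to 3 (cap) → 13 left.
Clinic J: +8 to 8 (cap) → 5 left.
Clinic P takes 5 to reach its cap of 5 → 0 left.
Total = 15×5 + 20×15 + 18×3 + 17×8 = 565.

565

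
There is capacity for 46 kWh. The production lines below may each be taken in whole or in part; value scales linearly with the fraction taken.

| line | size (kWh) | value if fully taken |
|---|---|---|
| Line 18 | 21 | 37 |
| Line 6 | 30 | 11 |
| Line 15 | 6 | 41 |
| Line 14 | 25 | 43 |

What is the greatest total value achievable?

110.68

Rank by value-to-size ratio: Line 15 41/6≈6.83, Line 18 37/21≈1.76, Line 14 43/25≈1.72, Line 6 11/30≈0.367.
Line 15: take in full, 6 kWh for value 41 ; 40 left.
All 21 kWh of Line 18 fit (value 37) ; 19 remain.
19 kWh left: a 19/25 share of Line 14 gives 43×19/25 = 32.68.
Total value = 110.68.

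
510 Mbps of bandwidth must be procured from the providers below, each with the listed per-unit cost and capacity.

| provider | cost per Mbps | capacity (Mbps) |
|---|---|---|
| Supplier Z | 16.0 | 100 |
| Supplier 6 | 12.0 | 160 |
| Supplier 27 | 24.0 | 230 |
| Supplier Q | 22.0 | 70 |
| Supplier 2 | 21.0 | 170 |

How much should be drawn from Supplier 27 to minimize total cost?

Use providers in increasing cost order.
Take 160 from Supplier 6 at 12.0 → need 350 more.
Take 100 from Supplier Z at 16.0 → need 250 more.
Supplier 2 (21.0): use full 170 → 80 Mbps to go.
Supplier Q (22.0): use full 70 → 10 Mbps to go.
Supplier 27 at 24.0: take 10 of its 230 → requirement met.

10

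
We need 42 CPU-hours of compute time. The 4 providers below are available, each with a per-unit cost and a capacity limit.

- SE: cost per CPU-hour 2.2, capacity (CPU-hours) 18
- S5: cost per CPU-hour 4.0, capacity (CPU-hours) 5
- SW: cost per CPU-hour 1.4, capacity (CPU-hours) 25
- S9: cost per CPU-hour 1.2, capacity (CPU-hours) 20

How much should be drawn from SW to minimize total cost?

22

Use providers in increasing cost order.
S9 (1.2): use full 20 → 22 CPU-hours to go.
SW at 1.4: take 22 of its 25 → requirement met.
SE, S5: unused.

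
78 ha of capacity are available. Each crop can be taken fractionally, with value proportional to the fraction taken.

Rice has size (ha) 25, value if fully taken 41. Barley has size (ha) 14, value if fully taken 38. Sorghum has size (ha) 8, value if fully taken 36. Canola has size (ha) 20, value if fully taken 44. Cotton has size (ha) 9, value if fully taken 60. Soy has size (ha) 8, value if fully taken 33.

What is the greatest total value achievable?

242.16

Sort by value density: Cotton 60/9≈6.67, Sorghum 36/8≈4.5, Soy 33/8≈4.12, Barley 38/14≈2.71, Canola 44/20≈2.2, Rice 41/25≈1.64.
All 9 ha of Cotton fit (value 60) → 69 remain.
Sorghum: take in full, 8 ha for value 36 → 61 left.
Soy: take in full, 8 ha for value 33 → 53 left.
Barley: take in full, 14 ha for value 38 → 39 left.
All 20 ha of Canola fit (value 44) → 19 remain.
Fill the last 19 ha with part of Rice: 19/25 of it earns 31.16.
Total value = 242.16.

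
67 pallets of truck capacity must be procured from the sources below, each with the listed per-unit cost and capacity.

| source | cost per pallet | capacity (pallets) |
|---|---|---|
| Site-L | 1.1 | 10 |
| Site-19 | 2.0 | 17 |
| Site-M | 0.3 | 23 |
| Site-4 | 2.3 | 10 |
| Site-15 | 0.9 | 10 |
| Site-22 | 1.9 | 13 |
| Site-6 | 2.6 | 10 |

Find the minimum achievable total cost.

73.6

Cheapest first:
Site-M at 0.3: take all 23 pallets — 44 still needed.
Site-15 at 0.9: take all 10 pallets — 34 still needed.
Take 10 from Site-L at 1.1 — need 24 more.
Take 13 from Site-22 at 1.9 — need 11 more.
Site-19 at 2.0: take 11 of its 17 — requirement met.
Site-4, Site-6: unused.
Cost = 23×0.3 + 10×0.9 + 10×1.1 + 13×1.9 + 11×2.0 = 73.6.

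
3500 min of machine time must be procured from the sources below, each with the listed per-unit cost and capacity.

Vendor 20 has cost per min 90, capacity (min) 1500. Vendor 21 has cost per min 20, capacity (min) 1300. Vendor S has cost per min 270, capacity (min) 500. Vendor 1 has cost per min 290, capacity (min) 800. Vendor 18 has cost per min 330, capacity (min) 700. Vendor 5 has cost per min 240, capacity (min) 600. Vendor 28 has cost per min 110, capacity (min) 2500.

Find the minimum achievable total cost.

Use sources in increasing cost order.
Vendor 21 (20): use full 1300 ; 2200 min to go.
Vendor 20 (90): use full 1500 ; 700 min to go.
Vendor 28 (110): take the remaining 700 ; done.
Vendor 5, Vendor S, Vendor 1, Vendor 18: unused.
Cost = 1300×20 + 1500×90 + 700×110 = 238000.

238000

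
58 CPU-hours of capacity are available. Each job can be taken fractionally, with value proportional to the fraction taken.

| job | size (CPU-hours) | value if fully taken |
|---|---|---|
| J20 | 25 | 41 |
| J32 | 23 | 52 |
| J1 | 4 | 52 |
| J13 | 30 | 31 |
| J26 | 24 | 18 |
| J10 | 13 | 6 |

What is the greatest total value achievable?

151.2

Rank by value-to-size ratio: J1 52/4≈13, J32 52/23≈2.26, J20 41/25≈1.64, J13 31/30≈1.03, J26 18/24≈0.75, J10 6/13≈0.462.
All 4 CPU-hours of J1 fit (value 52) ; 54 remain.
All 23 CPU-hours of J32 fit (value 52) ; 31 remain.
J20: take in full, 25 CPU-hours for value 41 ; 6 left.
6 CPU-hours left: a 6/30 share of J13 gives 31×6/30 = 6.2.
Total value = 151.2.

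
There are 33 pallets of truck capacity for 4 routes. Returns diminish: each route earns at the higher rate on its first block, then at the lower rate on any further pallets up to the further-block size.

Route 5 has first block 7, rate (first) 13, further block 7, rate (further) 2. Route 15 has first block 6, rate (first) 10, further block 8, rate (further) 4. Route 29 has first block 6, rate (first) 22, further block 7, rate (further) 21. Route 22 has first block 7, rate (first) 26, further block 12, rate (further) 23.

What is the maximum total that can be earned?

Order all 8 blocks by rate: Route 22/tier1 26 > Route 22/tier2 23 > Route 29/tier1 22 > Route 29/tier2 21 > Route 5/tier1 13 > Route 15/tier1 10 > Route 15/tier2 4 > Route 5/tier2 2.
Route 22/tier1 (26): +7 ; 26 left.
Route 22/tier2 (23): +12 ; 14 left.
Route 29/tier1 (22): +6 ; 8 left.
Route 29 tier2 at 21: fill all 7 ; 1 left.
Route 5/tier1: +1 of 7 at 13; pool empty.
Total = 26×7 + 23×12 + 22×6 + 21×7 + 13×1 = 750.

750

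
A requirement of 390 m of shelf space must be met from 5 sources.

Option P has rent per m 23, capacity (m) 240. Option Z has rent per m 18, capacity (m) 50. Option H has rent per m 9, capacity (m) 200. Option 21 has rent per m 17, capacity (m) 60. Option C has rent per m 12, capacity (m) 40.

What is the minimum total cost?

Fill from the cheapest source first.
Option H (9): use full 200 → 190 m to go.
Option C at 12: take all 40 m → 150 still needed.
Option 21 (17): use full 60 → 90 m to go.
Option Z (18): use full 50 → 40 m to go.
Take 40 from Option P at 23 to finish.
Cost = 200×9 + 40×12 + 60×17 + 50×18 + 40×23 = 5120.

5120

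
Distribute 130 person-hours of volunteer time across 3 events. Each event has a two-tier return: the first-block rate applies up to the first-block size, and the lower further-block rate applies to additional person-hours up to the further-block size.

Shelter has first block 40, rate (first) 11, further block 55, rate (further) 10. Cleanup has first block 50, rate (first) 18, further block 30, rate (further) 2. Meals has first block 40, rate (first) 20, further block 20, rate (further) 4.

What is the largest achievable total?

2140

Treat each block as its own option and order by rate: Meals/tier1 20 > Cleanup/tier1 18 > Shelter/tier1 11 > Shelter/tier2 10 > Meals/tier2 4 > Cleanup/tier2 2.
Fill Meals tier1 block (40 at 20) ; 90 left.
Fill Cleanup tier1 block (50 at 18) ; 40 left.
Shelter tier1 at 11: fill all 40 ; 0 left.
Total = 20×40 + 18×50 + 11×40 = 2140.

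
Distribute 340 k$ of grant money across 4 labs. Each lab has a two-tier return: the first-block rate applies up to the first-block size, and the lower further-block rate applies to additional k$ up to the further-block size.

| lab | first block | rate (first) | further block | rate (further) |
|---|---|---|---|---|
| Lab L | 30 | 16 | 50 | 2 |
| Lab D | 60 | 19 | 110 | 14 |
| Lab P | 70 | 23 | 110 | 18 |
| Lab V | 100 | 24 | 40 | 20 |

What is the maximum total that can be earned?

Order all 8 blocks by rate: Lab V/tier1 24 > Lab P/tier1 23 > Lab V/tier2 20 > Lab D/tier1 19 > Lab P/tier2 18 > Lab L/tier1 16 > Lab D/tier2 14 > Lab L/tier2 2.
Lab V tier1 at 24: fill all 100 ; 240 left.
Fill Lab P tier1 block (70 at 23) ; 170 left.
Fill Lab V tier2 block (40 at 20) ; 130 left.
Lab D tier1 at 19: fill all 60 ; 70 left.
70 remain; put them into Lab P tier2 at 18.
Total = 24×100 + 23×70 + 20×40 + 19×60 + 18×70 = 7210.

7210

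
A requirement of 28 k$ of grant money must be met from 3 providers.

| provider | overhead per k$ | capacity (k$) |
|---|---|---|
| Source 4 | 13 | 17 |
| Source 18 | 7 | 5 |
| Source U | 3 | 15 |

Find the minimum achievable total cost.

Use providers in increasing cost order.
Source U at 3: take all 15 k$ → 13 still needed.
Source 18 at 7: take all 5 k$ → 8 still needed.
Source 4 (13): take the remaining 8 → done.
Cost = 15×3 + 5×7 + 8×13 = 184.

184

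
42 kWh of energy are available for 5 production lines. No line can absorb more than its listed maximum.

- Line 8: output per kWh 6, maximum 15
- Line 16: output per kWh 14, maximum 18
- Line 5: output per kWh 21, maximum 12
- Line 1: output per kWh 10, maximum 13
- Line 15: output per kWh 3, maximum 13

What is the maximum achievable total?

Order the production lines by output per kWh: Line 5 21 > Line 16 14 > Line 1 10 > Line 8 6 > Line 15 3.
Line 5: +12 to 12 (cap) ; 30 left.
Give Line 16 18 to hit its cap of 18 ; 12 left.
Line 1: +12 (room for 13) → 12. Pool exhausted.
Total = 14×18 + 21×12 + 10×12 = 624.

624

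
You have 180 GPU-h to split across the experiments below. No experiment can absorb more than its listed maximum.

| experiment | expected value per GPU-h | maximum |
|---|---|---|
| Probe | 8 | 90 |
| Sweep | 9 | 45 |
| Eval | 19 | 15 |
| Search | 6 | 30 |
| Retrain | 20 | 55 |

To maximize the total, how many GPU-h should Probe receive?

Rank by expected value per GPU-h: Retrain 20 > Eval 19 > Sweep 9 > Probe 8 > Search 6.
Retrain takes 55 to reach its cap of 55 → 125 left.
Give Eval 15 to hit its cap of 15 → 110 left.
Sweep: +45 to 45 (cap) → 65 left.
Probe has room for 90 but only 65 remain, so it gets 65.

65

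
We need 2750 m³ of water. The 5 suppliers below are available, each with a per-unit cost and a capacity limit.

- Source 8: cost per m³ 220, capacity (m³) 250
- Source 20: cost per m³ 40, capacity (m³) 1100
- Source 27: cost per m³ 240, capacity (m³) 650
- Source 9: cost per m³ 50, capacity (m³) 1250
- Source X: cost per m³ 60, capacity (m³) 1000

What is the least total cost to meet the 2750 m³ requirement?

130500

Use suppliers in increasing cost order.
Source 20 at 40: take all 1100 m³ ; 1650 still needed.
Source 9 at 50: take all 1250 m³ ; 400 still needed.
Source X (60): take the remaining 400 ; done.
Source 8, Source 27: unused.
Cost = 1100×40 + 1250×50 + 400×60 = 130500.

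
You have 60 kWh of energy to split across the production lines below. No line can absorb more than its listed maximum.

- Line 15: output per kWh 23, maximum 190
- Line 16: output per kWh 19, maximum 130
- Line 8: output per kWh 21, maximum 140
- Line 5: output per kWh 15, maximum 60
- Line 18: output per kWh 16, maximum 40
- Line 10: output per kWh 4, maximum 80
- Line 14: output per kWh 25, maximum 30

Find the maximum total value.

1440

Rank by output per kWh: Line 14 25 > Line 15 23 > Line 8 21 > Line 16 19 > Line 18 16 > Line 5 15 > Line 10 4.
Give Line 14 30 to hit its cap of 30 → 30 left.
Line 15: +30 (room for 190) → 30. Pool exhausted.
Total = 23×30 + 25×30 = 1440.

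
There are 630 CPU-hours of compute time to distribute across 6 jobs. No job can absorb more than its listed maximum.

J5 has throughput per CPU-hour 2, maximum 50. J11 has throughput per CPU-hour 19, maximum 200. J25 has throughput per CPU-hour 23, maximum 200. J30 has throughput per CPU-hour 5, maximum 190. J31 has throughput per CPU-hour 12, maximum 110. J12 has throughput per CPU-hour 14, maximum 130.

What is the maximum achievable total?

11420

Highest throughput per CPU-hour first: J25 23 > J11 19 > J12 14 > J31 12 > J30 5 > J5 2.
J25: +200 to 200 (cap) → 430 left.
J11: +200 to 200 (cap) → 230 left.
Give J12 130 to hit its cap of 130 → 100 left.
J31 has room for 110 but only 100 remain, so it gets 100.
Total = 19×200 + 23×200 + 12×100 + 14×130 = 11420.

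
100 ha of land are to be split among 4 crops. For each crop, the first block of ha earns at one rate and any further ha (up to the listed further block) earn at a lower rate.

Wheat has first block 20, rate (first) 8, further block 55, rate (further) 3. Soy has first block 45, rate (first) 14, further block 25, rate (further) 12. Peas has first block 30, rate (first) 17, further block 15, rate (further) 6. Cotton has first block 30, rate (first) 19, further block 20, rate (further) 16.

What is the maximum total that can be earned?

1680

Rank every tier by rate: Cotton/tier1 19 > Peas/tier1 17 > Cotton/tier2 16 > Soy/tier1 14 > Soy/tier2 12 > Wheat/tier1 8 > Peas/tier2 6 > Wheat/tier2 3.
Cotton/tier1 (19): +30 → 70 left.
Peas tier1 at 17: fill all 30 → 40 left.
Cotton tier2 at 16: fill all 20 → 20 left.
20 remain; put them into Soy tier1 at 14.
Total = 19×30 + 17×30 + 16×20 + 14×20 = 1680.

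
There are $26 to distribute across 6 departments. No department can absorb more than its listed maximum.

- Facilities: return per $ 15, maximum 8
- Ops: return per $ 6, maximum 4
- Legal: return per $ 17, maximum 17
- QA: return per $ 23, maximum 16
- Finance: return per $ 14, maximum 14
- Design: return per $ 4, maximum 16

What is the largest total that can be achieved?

538

Highest return per $ first: QA 23 > Legal 17 > Facilities 15 > Finance 14 > Ops 6 > Design 4.
Give QA 16 to hit its cap of 16 → 10 left.
Only 10 left; Legal takes them to reach 10.
Total = 17×10 + 23×16 = 538.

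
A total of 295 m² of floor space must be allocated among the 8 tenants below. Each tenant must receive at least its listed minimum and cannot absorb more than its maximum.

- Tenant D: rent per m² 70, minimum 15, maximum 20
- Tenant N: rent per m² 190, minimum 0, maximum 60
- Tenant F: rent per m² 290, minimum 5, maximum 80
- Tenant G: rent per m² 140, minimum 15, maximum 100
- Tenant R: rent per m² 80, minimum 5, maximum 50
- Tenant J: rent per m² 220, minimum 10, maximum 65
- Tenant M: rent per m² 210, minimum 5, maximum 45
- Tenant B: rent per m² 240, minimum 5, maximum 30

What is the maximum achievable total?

Meeting every minimum uses 15+0+5+15+5+10+5+5 = 60 m², leaving 235.
Highest rent per m² first: Tenant F 290 > Tenant B 240 > Tenant J 220 > Tenant M 210 > Tenant N 190 > Tenant G 140 > Tenant R 80 > Tenant D 70.
Tenant F takes 75 more to reach its cap of 80 ; 160 left.
Give Tenant B 25 more to hit its cap of 30 ; 135 left.
Give Tenant J 55 more to hit its cap of 65 ; 80 left.
Give Tenant M 40 more to hit its cap of 45 ; 40 left.
Tenant N has room for 60 more but only 40 remain, so it gets 40.
Total = 70×15 + 190×40 + 290×80 + 140×15 + 80×5 + 220×65 + 210×45 + 240×30 = 65300.

65300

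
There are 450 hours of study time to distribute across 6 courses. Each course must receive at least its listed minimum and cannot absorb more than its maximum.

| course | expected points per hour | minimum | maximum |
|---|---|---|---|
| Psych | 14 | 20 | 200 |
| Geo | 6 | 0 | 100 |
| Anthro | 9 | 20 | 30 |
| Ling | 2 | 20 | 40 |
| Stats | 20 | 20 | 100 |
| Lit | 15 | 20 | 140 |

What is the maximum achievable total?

6700

Meeting every minimum uses 20+0+20+20+20+20 = 100 hours, leaving 350.
Highest expected points per hour first: Stats 20 > Lit 15 > Psych 14 > Anthro 9 > Geo 6 > Ling 2.
Stats: +80 to 100 (cap) → 270 left.
Lit: +120 to 140 (cap) → 150 left.
Psych has room for 180 more but only 150 remain, so it gets 170.
Total = 14×170 + 9×20 + 2×20 + 20×100 + 15×140 = 6700.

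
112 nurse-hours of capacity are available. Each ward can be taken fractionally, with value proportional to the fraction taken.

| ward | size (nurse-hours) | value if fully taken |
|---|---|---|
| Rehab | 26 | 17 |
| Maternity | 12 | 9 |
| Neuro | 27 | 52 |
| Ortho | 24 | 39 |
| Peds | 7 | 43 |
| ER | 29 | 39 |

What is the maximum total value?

190.5

Best value per unit of size first: Peds 43/7≈6.14, Neuro 52/27≈1.93, Ortho 39/24≈1.62, ER 39/29≈1.34, Maternity 9/12≈0.75, Rehab 17/26≈0.654.
All 7 nurse-hours of Peds fit (value 43) → 105 remain.
All 27 nurse-hours of Neuro fit (value 52) → 78 remain.
Ortho: take in full, 24 nurse-hours for value 39 → 54 left.
Take all of ER (29 nurse-hours, value 39) → 25 nurse-hours left.
Take all of Maternity (12 nurse-hours, value 9) → 13 nurse-hours left.
Only 13 nurse-hours remain; take 13/26 of Rehab for value 17×13/26 = 8.5.
Total value = 190.5.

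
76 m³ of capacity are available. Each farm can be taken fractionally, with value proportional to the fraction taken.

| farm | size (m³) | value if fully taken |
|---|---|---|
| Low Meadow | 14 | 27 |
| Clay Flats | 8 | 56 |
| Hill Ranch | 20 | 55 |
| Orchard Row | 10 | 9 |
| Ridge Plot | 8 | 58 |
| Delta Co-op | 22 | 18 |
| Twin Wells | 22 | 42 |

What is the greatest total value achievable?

Best value per unit of size first: Ridge Plot 58/8≈7.25, Clay Flats 56/8≈7, Hill Ranch 55/20≈2.75, Low Meadow 27/14≈1.93, Twin Wells 42/22≈1.91, Orchard Row 9/10≈0.9, Delta Co-op 18/22≈0.818.
Ridge Plot: take in full, 8 m³ for value 58 — 68 left.
Clay Flats: take in full, 8 m³ for value 56 — 60 left.
Hill Ranch: take in full, 20 m³ for value 55 — 40 left.
Take all of Low Meadow (14 m³, value 27) — 26 m³ left.
Twin Wells: take in full, 22 m³ for value 42 — 4 left.
Fill the last 4 m³ with part of Orchard Row: 4/10 of it earns 3.6.
Total value = 241.6.

241.6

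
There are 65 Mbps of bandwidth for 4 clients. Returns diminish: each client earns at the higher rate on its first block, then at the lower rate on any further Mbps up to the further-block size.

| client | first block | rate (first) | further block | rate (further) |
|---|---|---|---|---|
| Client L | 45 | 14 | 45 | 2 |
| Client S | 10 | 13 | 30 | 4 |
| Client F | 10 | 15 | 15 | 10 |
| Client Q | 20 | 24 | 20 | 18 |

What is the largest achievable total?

Treat each block as its own option and order by rate: Client Q/first 24 > Client Q/second 18 > Client F/first 15 > Client L/first 14 > Client S/first 13 > Client F/second 10 > Client S/second 4 > Client L/second 2.
Client Q/first (24): +20 ; 45 left.
Client Q/second (18): +20 ; 25 left.
Client F first at 15: fill all 10 ; 15 left.
Client L/first: +15 of 45 at 14; pool empty.
Total = 24×20 + 18×20 + 15×10 + 14×15 = 1200.

1200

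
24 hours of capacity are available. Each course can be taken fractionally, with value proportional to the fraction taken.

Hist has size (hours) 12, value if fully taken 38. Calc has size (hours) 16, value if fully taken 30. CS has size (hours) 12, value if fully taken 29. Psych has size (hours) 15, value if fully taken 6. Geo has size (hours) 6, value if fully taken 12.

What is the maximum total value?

67

Sort by value density: Hist 38/12≈3.17, CS 29/12≈2.42, Geo 12/6≈2, Calc 30/16≈1.88, Psych 6/15≈0.4.
All 12 hours of Hist fit (value 38) ; 12 remain.
All 12 hours of CS fit (value 29) ; 0 remain.
Total value = 67.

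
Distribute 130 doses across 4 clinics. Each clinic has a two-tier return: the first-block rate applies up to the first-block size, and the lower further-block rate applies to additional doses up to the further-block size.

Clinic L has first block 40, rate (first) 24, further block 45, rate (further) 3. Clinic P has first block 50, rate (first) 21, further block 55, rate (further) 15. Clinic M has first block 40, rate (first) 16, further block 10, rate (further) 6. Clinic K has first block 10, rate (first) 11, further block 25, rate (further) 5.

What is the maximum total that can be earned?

Order all 8 blocks by rate: Clinic L/tier1 24 > Clinic P/tier1 21 > Clinic M/tier1 16 > Clinic P/tier2 15 > Clinic K/tier1 11 > Clinic M/tier2 6 > Clinic K/tier2 5 > Clinic L/tier2 3.
Clinic L tier1 at 24: fill all 40 ; 90 left.
Fill Clinic P tier1 block (50 at 21) ; 40 left.
Fill Clinic M tier1 block (40 at 16) ; 0 left.
Total = 24×40 + 21×50 + 16×40 = 2650.

2650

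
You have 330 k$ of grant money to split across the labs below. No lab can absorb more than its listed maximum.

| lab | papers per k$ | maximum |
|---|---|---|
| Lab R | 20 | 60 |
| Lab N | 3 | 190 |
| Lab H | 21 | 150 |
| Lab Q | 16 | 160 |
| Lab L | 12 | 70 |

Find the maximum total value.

Order the labs by papers per k$: Lab H 21 > Lab R 20 > Lab Q 16 > Lab L 12 > Lab N 3.
Give Lab H 150 to hit its cap of 150 — 180 left.
Lab R: +60 to 60 (cap) — 120 left.
Lab Q: +120 (room for 160) → 120. Pool exhausted.
Total = 20×60 + 21×150 + 16×120 = 6270.

6270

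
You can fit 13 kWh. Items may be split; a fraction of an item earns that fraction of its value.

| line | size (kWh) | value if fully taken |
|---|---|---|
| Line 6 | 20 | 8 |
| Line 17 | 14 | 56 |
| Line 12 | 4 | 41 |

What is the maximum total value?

Best value per unit of size first: Line 12 41/4≈10.2, Line 17 56/14≈4, Line 6 8/20≈0.4.
Line 12: take in full, 4 kWh for value 41 → 9 left.
Only 9 kWh remain; take 9/14 of Line 17 for value 56×9/14 = 36.
Total value = 77.

77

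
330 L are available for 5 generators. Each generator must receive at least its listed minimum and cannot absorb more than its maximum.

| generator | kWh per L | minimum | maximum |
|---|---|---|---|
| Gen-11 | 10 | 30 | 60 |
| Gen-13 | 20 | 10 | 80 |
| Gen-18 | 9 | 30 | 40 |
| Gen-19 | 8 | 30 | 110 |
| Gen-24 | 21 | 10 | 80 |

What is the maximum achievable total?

4800

Meeting every minimum uses 30+10+30+30+10 = 110 L, leaving 220.
Highest kWh per L first: Gen-24 21 > Gen-13 20 > Gen-11 10 > Gen-18 9 > Gen-19 8.
Give Gen-24 70 more to hit its cap of 80 → 150 left.
Gen-13: +70 to 80 (cap) → 80 left.
Gen-11: +30 to 60 (cap) → 50 left.
Gen-18 takes 10 more to reach its cap of 40 → 40 left.
Gen-19: +40 (room for 80) → 70. Pool exhausted.
Total = 10×60 + 20×80 + 9×40 + 8×70 + 21×80 = 4800.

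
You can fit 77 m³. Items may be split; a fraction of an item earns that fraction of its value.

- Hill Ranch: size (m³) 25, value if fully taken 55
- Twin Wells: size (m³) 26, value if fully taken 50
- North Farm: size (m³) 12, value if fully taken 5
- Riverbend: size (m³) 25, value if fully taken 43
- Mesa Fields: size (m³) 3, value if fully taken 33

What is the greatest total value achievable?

177.56

Rank by value-to-size ratio: Mesa Fields 33/3≈11, Hill Ranch 55/25≈2.2, Twin Wells 50/26≈1.92, Riverbend 43/25≈1.72, North Farm 5/12≈0.417.
Mesa Fields: take in full, 3 m³ for value 33 ; 74 left.
Hill Ranch: take in full, 25 m³ for value 55 ; 49 left.
Twin Wells: take in full, 26 m³ for value 50 ; 23 left.
Fill the last 23 m³ with part of Riverbend: 23/25 of it earns 39.56.
Total value = 177.56.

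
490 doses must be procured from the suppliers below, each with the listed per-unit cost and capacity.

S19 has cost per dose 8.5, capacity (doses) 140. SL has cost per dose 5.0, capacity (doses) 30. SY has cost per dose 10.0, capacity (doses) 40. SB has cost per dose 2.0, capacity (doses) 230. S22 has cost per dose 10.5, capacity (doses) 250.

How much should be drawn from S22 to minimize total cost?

Cheapest first:
Take 230 from SB at 2.0 — need 260 more.
Take 30 from SL at 5.0 — need 230 more.
S19 at 8.5: take all 140 doses — 90 still needed.
Take 40 from SY at 10.0 — need 50 more.
Take 50 from S22 at 10.5 to finish.

50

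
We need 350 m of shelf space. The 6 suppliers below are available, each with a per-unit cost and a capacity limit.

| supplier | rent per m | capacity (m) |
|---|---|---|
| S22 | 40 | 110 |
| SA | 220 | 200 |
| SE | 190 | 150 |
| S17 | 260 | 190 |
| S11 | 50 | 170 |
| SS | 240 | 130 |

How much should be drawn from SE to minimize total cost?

70

Fill from the cheapest supplier first.
S22 (40): use full 110 ; 240 m to go.
Take 170 from S11 at 50 ; need 70 more.
SE (190): take the remaining 70 ; done.
SA, SS, S17: unused.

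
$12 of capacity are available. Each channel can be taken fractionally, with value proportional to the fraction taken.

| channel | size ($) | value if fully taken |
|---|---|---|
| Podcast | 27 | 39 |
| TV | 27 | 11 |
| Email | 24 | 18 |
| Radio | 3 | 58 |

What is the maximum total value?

Best value per unit of size first: Radio 58/3≈19.3, Podcast 39/27≈1.44, Email 18/24≈0.75, TV 11/27≈0.407.
Radio: take in full, 3 $ for value 58 ; 9 left.
Fill the last 9 $ with part of Podcast: 9/27 of it earns 13.
Total value = 71.

71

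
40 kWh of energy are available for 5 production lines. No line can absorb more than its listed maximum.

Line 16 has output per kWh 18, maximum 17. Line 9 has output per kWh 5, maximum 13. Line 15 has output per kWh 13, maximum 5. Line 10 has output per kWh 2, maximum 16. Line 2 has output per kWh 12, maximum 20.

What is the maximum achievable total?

587

Order the production lines by output per kWh: Line 16 18 > Line 15 13 > Line 2 12 > Line 9 5 > Line 10 2.
Give Line 16 17 to hit its cap of 17 → 23 left.
Line 15 takes 5 to reach its cap of 5 → 18 left.
Line 2 has room for 20 but only 18 remain, so it gets 18.
Total = 18×17 + 13×5 + 12×18 = 587.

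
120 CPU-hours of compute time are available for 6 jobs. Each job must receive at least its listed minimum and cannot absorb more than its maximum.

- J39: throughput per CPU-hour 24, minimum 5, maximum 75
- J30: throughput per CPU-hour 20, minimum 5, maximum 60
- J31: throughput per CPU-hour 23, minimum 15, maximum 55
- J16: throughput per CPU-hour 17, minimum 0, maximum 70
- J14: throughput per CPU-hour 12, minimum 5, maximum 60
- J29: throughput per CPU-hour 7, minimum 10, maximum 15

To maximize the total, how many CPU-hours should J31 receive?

25

Meeting every minimum uses 5+5+15+0+5+10 = 40 CPU-hours, leaving 80.
Rank by throughput per CPU-hour: J39 24 > J31 23 > J30 20 > J16 17 > J14 12 > J29 7.
J39 takes 70 more to reach its cap of 75 → 10 left.
J31: +10 (room for 40) → 25. Pool exhausted.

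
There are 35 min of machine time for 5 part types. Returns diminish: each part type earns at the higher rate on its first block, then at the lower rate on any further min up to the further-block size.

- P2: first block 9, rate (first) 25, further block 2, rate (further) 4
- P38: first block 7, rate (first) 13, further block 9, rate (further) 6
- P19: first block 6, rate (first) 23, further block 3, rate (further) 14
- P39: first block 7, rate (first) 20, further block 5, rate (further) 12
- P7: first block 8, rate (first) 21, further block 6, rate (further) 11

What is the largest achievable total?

Rank every tier by rate: P2/first 25 > P19/first 23 > P7/first 21 > P39/first 20 > P19/second 14 > P38/first 13 > P39/second 12 > P7/second 11 > P38/second 6 > P2/second 4.
P2 first at 25: fill all 9 → 26 left.
Fill P19 first block (6 at 23) → 20 left.
P7 first at 21: fill all 8 → 12 left.
Fill P39 first block (7 at 20) → 5 left.
Fill P19 second block (3 at 14) → 2 left.
P38 first at 13: only 2 left, fill 2.
Total = 25×9 + 23×6 + 21×8 + 20×7 + 14×3 + 13×2 = 739.

739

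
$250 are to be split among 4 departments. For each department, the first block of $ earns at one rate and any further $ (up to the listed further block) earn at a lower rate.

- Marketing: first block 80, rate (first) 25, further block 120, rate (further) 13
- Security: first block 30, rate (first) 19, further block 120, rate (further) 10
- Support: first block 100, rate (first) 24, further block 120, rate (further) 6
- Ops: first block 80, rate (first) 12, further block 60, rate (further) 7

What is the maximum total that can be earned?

5490

Treat each block as its own option and order by rate: Marketing/first 25 > Support/first 24 > Security/first 19 > Marketing/second 13 > Ops/first 12 > Security/second 10 > Ops/second 7 > Support/second 6.
Marketing first at 25: fill all 80 → 170 left.
Fill Support first block (100 at 24) → 70 left.
Security first at 19: fill all 30 → 40 left.
Marketing/second: +40 of 120 at 13; pool empty.
Total = 25×80 + 24×100 + 19×30 + 13×40 = 5490.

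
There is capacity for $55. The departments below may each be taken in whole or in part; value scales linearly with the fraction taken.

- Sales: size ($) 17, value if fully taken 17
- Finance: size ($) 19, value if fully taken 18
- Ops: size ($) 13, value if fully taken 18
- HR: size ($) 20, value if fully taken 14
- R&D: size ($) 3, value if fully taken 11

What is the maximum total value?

Rank by value-to-size ratio: R&D 11/3≈3.67, Ops 18/13≈1.38, Sales 17/17≈1, Finance 18/19≈0.947, HR 14/20≈0.7.
Take all of R&D (3 $, value 11) ; 52 $ left.
Take all of Ops (13 $, value 18) ; 39 $ left.
All 17 $ of Sales fit (value 17) ; 22 remain.
All 19 $ of Finance fit (value 18) ; 3 remain.
3 $ left: a 3/20 share of HR gives 14×3/20 = 2.1.
Total value = 66.1.

66.1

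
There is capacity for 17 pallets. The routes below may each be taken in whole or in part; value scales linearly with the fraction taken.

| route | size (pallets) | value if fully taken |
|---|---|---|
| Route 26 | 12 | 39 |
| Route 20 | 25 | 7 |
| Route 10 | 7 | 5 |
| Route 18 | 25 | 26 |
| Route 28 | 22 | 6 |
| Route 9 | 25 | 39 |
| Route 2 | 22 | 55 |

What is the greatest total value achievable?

Sort by value density: Route 26 39/12≈3.25, Route 2 55/22≈2.5, Route 9 39/25≈1.56, Route 18 26/25≈1.04, Route 10 5/7≈0.714, Route 20 7/25≈0.28, Route 28 6/22≈0.273.
Take all of Route 26 (12 pallets, value 39) — 5 pallets left.
Only 5 pallets remain; take 5/22 of Route 2 for value 55×5/22 = 12.5.
Total value = 51.5.

51.5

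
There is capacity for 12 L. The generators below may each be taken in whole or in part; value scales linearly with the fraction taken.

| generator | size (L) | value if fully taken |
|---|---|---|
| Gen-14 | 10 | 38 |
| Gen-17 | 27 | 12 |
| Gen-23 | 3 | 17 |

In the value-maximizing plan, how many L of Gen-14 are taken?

Sort by value density: Gen-23 17/3≈5.67, Gen-14 38/10≈3.8, Gen-17 12/27≈0.444.
All 3 L of Gen-23 fit (value 17) — 9 remain.
9 L left: a 9/10 share of Gen-14 gives 38×9/10 = 34.2.

9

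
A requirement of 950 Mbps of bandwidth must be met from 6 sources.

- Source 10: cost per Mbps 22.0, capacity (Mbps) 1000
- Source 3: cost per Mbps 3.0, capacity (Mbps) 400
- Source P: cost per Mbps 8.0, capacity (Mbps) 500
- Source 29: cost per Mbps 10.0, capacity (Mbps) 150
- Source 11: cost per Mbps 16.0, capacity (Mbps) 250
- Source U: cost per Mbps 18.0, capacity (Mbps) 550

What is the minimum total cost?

5700

Fill from the cheapest source first.
Source 3 at 3.0: take all 400 Mbps → 550 still needed.
Source P (8.0): use full 500 → 50 Mbps to go.
Source 29 (10.0): take the remaining 50 → done.
Source 11, Source U, Source 10: unused.
Cost = 400×3.0 + 500×8.0 + 50×10.0 = 5700.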